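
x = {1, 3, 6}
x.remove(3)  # {1, 6}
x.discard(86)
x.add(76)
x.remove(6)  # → {1, 76}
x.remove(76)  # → {1}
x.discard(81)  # {1}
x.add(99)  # {1, 99}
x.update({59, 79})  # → {1, 59, 79, 99}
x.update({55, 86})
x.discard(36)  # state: {1, 55, 59, 79, 86, 99}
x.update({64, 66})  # {1, 55, 59, 64, 66, 79, 86, 99}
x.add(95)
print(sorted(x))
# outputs [1, 55, 59, 64, 66, 79, 86, 95, 99]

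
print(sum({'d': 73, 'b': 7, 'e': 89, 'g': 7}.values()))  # 176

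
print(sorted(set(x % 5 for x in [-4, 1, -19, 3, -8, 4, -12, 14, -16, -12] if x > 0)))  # [1, 3, 4]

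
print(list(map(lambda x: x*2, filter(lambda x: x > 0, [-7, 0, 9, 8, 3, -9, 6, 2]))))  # [18, 16, 6, 12, 4]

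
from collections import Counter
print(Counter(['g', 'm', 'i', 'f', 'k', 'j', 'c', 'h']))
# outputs Counter({'g': 1, 'm': 1, 'i': 1, 'f': 1, 'k': 1, 'j': 1, 'c': 1, 'h': 1})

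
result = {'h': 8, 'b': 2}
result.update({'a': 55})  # {'h': 8, 'b': 2, 'a': 55}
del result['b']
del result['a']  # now {'h': 8}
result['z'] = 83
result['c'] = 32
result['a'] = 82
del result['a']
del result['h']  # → {'z': 83, 'c': 32}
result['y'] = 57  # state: {'z': 83, 'c': 32, 'y': 57}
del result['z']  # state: {'c': 32, 'y': 57}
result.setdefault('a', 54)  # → 54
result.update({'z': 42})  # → {'c': 32, 'y': 57, 'a': 54, 'z': 42}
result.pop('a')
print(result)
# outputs {'c': 32, 'y': 57, 'z': 42}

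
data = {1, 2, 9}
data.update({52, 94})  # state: {1, 2, 9, 52, 94}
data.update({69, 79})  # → {1, 2, 9, 52, 69, 79, 94}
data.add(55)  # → {1, 2, 9, 52, 55, 69, 79, 94}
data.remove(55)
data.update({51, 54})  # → {1, 2, 9, 51, 52, 54, 69, 79, 94}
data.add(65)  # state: {1, 2, 9, 51, 52, 54, 65, 69, 79, 94}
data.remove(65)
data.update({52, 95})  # {1, 2, 9, 51, 52, 54, 69, 79, 94, 95}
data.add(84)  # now {1, 2, 9, 51, 52, 54, 69, 79, 84, 94, 95}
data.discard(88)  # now {1, 2, 9, 51, 52, 54, 69, 79, 84, 94, 95}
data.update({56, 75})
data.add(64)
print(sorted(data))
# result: [1, 2, 9, 51, 52, 54, 56, 64, 69, 75, 79, 84, 94, 95]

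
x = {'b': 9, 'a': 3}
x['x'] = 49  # {'b': 9, 'a': 3, 'x': 49}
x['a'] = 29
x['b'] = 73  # {'b': 73, 'a': 29, 'x': 49}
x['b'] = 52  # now {'b': 52, 'a': 29, 'x': 49}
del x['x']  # {'b': 52, 'a': 29}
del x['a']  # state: {'b': 52}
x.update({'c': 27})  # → {'b': 52, 'c': 27}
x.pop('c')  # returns 27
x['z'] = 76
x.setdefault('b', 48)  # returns 52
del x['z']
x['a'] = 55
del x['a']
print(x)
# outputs {'b': 52}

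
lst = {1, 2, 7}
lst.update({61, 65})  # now {1, 2, 7, 61, 65}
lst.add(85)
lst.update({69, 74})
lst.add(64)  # {1, 2, 7, 61, 64, 65, 69, 74, 85}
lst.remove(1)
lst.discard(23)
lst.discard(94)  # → {2, 7, 61, 64, 65, 69, 74, 85}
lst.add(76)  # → {2, 7, 61, 64, 65, 69, 74, 76, 85}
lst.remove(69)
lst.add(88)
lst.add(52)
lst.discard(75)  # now {2, 7, 52, 61, 64, 65, 74, 76, 85, 88}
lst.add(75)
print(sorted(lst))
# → [2, 7, 52, 61, 64, 65, 74, 75, 76, 85, 88]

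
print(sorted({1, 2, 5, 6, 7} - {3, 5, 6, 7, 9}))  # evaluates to [1, 2]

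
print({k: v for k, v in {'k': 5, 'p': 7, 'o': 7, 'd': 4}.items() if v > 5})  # {'p': 7, 'o': 7}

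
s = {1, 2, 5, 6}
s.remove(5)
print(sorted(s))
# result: [1, 2, 6]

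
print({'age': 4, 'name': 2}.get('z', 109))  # 109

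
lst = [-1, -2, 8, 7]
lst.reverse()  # [7, 8, -2, -1]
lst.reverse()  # [-1, -2, 8, 7]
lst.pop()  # 7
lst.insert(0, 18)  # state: [18, -1, -2, 8]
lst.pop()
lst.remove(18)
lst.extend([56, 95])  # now [-1, -2, 56, 95]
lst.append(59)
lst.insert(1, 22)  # [-1, 22, -2, 56, 95, 59]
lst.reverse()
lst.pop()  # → -1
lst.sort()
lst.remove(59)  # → [-2, 22, 56, 95]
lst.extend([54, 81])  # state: [-2, 22, 56, 95, 54, 81]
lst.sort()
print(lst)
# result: [-2, 22, 54, 56, 81, 95]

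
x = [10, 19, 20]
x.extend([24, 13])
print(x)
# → [10, 19, 20, 24, 13]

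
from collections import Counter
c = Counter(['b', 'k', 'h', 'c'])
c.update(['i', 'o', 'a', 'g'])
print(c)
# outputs Counter({'b': 1, 'k': 1, 'h': 1, 'c': 1, 'i': 1, 'o': 1, 'a': 1, 'g': 1})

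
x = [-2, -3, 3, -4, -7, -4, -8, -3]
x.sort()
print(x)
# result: [-8, -7, -4, -4, -3, -3, -2, 3]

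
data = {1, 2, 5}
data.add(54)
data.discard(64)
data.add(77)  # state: {1, 2, 5, 54, 77}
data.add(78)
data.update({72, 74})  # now {1, 2, 5, 54, 72, 74, 77, 78}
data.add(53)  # {1, 2, 5, 53, 54, 72, 74, 77, 78}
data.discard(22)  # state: {1, 2, 5, 53, 54, 72, 74, 77, 78}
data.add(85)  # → {1, 2, 5, 53, 54, 72, 74, 77, 78, 85}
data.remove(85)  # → {1, 2, 5, 53, 54, 72, 74, 77, 78}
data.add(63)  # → {1, 2, 5, 53, 54, 63, 72, 74, 77, 78}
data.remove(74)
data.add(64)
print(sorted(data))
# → [1, 2, 5, 53, 54, 63, 64, 72, 77, 78]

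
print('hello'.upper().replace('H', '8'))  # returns 8ELLO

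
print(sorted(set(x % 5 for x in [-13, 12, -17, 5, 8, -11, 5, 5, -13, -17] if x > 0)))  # [0, 2, 3]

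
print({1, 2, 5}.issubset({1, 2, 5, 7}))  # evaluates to True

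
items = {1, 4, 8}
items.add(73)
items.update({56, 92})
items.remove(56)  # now {1, 4, 8, 73, 92}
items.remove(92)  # {1, 4, 8, 73}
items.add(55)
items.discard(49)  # {1, 4, 8, 55, 73}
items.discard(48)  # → {1, 4, 8, 55, 73}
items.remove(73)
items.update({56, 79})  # {1, 4, 8, 55, 56, 79}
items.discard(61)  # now {1, 4, 8, 55, 56, 79}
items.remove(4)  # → {1, 8, 55, 56, 79}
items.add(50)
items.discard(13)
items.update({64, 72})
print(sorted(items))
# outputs [1, 8, 50, 55, 56, 64, 72, 79]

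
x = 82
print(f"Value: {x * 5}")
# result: Value: 410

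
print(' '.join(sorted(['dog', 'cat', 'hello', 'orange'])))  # cat dog hello orange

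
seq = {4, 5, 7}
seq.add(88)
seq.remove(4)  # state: {5, 7, 88}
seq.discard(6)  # {5, 7, 88}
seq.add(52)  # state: {5, 7, 52, 88}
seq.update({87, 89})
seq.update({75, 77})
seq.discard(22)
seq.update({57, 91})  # {5, 7, 52, 57, 75, 77, 87, 88, 89, 91}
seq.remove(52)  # {5, 7, 57, 75, 77, 87, 88, 89, 91}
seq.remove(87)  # {5, 7, 57, 75, 77, 88, 89, 91}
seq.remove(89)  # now {5, 7, 57, 75, 77, 88, 91}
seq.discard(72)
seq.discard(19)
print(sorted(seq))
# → [5, 7, 57, 75, 77, 88, 91]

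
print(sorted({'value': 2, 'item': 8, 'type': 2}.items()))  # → [('item', 8), ('type', 2), ('value', 2)]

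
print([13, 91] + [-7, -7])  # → [13, 91, -7, -7]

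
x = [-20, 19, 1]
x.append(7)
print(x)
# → [-20, 19, 1, 7]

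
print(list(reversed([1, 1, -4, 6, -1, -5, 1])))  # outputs [1, -5, -1, 6, -4, 1, 1]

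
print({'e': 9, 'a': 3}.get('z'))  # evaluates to None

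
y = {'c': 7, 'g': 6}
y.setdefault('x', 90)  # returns 90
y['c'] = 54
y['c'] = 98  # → {'c': 98, 'g': 6, 'x': 90}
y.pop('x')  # 90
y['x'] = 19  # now {'c': 98, 'g': 6, 'x': 19}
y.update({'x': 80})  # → {'c': 98, 'g': 6, 'x': 80}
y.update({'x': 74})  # {'c': 98, 'g': 6, 'x': 74}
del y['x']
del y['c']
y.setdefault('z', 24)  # 24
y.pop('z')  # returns 24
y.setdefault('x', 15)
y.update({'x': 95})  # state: {'g': 6, 'x': 95}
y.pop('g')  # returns 6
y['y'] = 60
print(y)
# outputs {'x': 95, 'y': 60}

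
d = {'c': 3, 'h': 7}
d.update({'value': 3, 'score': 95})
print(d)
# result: {'c': 3, 'h': 7, 'value': 3, 'score': 95}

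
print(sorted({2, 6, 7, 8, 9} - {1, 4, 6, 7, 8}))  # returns [2, 9]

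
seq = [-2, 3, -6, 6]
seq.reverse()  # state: [6, -6, 3, -2]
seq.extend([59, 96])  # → [6, -6, 3, -2, 59, 96]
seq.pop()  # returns 96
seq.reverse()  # [59, -2, 3, -6, 6]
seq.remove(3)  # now [59, -2, -6, 6]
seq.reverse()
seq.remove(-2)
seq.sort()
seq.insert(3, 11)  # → [-6, 6, 59, 11]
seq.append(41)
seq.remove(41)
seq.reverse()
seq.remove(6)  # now [11, 59, -6]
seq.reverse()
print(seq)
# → [-6, 59, 11]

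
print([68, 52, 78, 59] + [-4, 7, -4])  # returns [68, 52, 78, 59, -4, 7, -4]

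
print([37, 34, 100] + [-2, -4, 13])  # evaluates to [37, 34, 100, -2, -4, 13]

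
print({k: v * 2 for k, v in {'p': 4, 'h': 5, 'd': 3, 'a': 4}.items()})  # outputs {'p': 8, 'h': 10, 'd': 6, 'a': 8}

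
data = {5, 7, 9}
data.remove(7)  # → {5, 9}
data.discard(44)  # {5, 9}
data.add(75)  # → {5, 9, 75}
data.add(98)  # {5, 9, 75, 98}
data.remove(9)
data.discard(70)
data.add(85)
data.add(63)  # {5, 63, 75, 85, 98}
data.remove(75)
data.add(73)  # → {5, 63, 73, 85, 98}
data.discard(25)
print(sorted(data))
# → [5, 63, 73, 85, 98]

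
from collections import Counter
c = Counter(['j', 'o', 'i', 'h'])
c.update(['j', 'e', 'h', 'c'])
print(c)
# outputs Counter({'j': 2, 'h': 2, 'o': 1, 'i': 1, 'e': 1, 'c': 1})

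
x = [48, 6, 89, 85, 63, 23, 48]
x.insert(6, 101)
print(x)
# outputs [48, 6, 89, 85, 63, 23, 101, 48]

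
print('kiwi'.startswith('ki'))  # True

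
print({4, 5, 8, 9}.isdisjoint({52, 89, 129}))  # True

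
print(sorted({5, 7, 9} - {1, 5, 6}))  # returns [7, 9]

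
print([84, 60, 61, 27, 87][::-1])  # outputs [87, 27, 61, 60, 84]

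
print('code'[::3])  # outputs ce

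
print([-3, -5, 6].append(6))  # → None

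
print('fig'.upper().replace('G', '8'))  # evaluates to FI8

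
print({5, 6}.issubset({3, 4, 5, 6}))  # True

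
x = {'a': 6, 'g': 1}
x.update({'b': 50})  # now {'a': 6, 'g': 1, 'b': 50}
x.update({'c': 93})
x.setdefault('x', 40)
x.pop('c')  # 93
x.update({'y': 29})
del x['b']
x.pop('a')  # 6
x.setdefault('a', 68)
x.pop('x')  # 40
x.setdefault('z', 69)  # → 69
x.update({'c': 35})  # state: {'g': 1, 'y': 29, 'a': 68, 'z': 69, 'c': 35}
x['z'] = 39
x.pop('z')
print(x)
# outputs {'g': 1, 'y': 29, 'a': 68, 'c': 35}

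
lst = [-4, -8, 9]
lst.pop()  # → 9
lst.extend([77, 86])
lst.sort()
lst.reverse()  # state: [86, 77, -4, -8]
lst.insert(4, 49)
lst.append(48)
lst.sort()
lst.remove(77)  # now [-8, -4, 48, 49, 86]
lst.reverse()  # [86, 49, 48, -4, -8]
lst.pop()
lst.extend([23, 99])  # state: [86, 49, 48, -4, 23, 99]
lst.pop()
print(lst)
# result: [86, 49, 48, -4, 23]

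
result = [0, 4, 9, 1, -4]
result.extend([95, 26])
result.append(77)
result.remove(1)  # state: [0, 4, 9, -4, 95, 26, 77]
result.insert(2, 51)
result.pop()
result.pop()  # 26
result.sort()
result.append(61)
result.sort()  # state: [-4, 0, 4, 9, 51, 61, 95]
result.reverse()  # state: [95, 61, 51, 9, 4, 0, -4]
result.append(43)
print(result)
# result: [95, 61, 51, 9, 4, 0, -4, 43]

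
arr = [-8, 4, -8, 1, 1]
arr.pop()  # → 1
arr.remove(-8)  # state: [4, -8, 1]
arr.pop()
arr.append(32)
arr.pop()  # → 32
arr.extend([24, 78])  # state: [4, -8, 24, 78]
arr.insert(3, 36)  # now [4, -8, 24, 36, 78]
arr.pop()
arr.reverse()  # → [36, 24, -8, 4]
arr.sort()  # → [-8, 4, 24, 36]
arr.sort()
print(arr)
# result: [-8, 4, 24, 36]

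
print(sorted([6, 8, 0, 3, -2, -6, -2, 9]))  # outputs [-6, -2, -2, 0, 3, 6, 8, 9]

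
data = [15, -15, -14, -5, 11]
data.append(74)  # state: [15, -15, -14, -5, 11, 74]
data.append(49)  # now [15, -15, -14, -5, 11, 74, 49]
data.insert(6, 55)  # [15, -15, -14, -5, 11, 74, 55, 49]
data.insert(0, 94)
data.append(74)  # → [94, 15, -15, -14, -5, 11, 74, 55, 49, 74]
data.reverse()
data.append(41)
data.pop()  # 41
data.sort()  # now [-15, -14, -5, 11, 15, 49, 55, 74, 74, 94]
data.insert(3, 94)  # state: [-15, -14, -5, 94, 11, 15, 49, 55, 74, 74, 94]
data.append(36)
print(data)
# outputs [-15, -14, -5, 94, 11, 15, 49, 55, 74, 74, 94, 36]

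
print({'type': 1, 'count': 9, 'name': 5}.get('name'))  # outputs 5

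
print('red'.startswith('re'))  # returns True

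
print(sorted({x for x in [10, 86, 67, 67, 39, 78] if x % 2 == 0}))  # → [10, 78, 86]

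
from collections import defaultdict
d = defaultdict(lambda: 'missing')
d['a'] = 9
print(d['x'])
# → missing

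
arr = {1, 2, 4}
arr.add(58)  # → {1, 2, 4, 58}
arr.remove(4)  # {1, 2, 58}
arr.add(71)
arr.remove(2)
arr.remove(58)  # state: {1, 71}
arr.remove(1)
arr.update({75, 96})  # {71, 75, 96}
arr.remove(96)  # {71, 75}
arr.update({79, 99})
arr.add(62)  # {62, 71, 75, 79, 99}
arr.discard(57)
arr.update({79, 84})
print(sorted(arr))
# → [62, 71, 75, 79, 84, 99]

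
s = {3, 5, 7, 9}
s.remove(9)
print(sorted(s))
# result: [3, 5, 7]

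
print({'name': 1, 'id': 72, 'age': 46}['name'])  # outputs 1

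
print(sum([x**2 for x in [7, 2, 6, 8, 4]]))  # 169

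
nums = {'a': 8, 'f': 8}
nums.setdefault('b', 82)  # 82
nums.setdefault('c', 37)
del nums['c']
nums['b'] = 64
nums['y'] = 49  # {'a': 8, 'f': 8, 'b': 64, 'y': 49}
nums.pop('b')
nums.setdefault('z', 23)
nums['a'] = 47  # {'a': 47, 'f': 8, 'y': 49, 'z': 23}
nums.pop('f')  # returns 8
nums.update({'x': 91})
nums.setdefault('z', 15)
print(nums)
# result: {'a': 47, 'y': 49, 'z': 23, 'x': 91}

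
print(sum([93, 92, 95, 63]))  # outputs 343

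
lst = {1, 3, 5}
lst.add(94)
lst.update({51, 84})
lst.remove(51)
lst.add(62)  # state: {1, 3, 5, 62, 84, 94}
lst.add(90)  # {1, 3, 5, 62, 84, 90, 94}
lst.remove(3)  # {1, 5, 62, 84, 90, 94}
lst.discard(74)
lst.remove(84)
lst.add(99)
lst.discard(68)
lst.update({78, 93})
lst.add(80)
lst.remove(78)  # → {1, 5, 62, 80, 90, 93, 94, 99}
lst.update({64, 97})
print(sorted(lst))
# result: [1, 5, 62, 64, 80, 90, 93, 94, 97, 99]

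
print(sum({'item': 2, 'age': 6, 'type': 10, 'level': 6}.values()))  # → 24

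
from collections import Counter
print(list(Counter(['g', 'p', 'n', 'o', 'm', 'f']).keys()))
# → ['g', 'p', 'n', 'o', 'm', 'f']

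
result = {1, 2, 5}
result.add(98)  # {1, 2, 5, 98}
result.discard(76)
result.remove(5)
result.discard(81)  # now {1, 2, 98}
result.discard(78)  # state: {1, 2, 98}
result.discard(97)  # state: {1, 2, 98}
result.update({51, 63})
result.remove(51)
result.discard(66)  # {1, 2, 63, 98}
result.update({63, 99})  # {1, 2, 63, 98, 99}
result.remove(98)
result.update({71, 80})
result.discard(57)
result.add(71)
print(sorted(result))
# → [1, 2, 63, 71, 80, 99]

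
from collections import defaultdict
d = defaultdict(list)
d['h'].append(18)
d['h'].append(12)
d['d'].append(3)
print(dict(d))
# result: {'h': [18, 12], 'd': [3]}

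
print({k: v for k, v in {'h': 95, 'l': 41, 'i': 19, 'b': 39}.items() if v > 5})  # {'h': 95, 'l': 41, 'i': 19, 'b': 39}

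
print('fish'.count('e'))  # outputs 0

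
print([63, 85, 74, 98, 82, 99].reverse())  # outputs None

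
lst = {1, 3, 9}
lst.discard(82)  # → {1, 3, 9}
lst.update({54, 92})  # {1, 3, 9, 54, 92}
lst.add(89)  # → {1, 3, 9, 54, 89, 92}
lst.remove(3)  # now {1, 9, 54, 89, 92}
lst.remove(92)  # {1, 9, 54, 89}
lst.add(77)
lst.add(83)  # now {1, 9, 54, 77, 83, 89}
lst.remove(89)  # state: {1, 9, 54, 77, 83}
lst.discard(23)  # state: {1, 9, 54, 77, 83}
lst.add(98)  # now {1, 9, 54, 77, 83, 98}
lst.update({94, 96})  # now {1, 9, 54, 77, 83, 94, 96, 98}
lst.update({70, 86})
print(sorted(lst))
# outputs [1, 9, 54, 70, 77, 83, 86, 94, 96, 98]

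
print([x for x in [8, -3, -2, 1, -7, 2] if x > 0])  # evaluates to [8, 1, 2]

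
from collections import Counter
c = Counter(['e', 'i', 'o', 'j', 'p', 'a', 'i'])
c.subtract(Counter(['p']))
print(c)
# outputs Counter({'i': 2, 'e': 1, 'o': 1, 'j': 1, 'a': 1, 'p': 0})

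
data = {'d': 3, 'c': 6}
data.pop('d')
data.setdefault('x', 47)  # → 47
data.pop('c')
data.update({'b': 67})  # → {'x': 47, 'b': 67}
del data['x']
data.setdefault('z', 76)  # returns 76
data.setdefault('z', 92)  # 76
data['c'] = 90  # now {'b': 67, 'z': 76, 'c': 90}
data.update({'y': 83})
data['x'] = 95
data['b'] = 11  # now {'b': 11, 'z': 76, 'c': 90, 'y': 83, 'x': 95}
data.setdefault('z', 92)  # 76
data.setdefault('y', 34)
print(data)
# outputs {'b': 11, 'z': 76, 'c': 90, 'y': 83, 'x': 95}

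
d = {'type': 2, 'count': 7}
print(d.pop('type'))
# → 2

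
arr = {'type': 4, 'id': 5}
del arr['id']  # {'type': 4}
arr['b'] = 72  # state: {'type': 4, 'b': 72}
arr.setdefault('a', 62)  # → 62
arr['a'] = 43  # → {'type': 4, 'b': 72, 'a': 43}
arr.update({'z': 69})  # {'type': 4, 'b': 72, 'a': 43, 'z': 69}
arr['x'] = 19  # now {'type': 4, 'b': 72, 'a': 43, 'z': 69, 'x': 19}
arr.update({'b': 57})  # {'type': 4, 'b': 57, 'a': 43, 'z': 69, 'x': 19}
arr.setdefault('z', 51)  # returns 69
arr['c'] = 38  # {'type': 4, 'b': 57, 'a': 43, 'z': 69, 'x': 19, 'c': 38}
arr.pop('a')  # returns 43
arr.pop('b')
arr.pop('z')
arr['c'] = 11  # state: {'type': 4, 'x': 19, 'c': 11}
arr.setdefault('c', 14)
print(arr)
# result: {'type': 4, 'x': 19, 'c': 11}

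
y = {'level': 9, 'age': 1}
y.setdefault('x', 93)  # 93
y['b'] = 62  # {'level': 9, 'age': 1, 'x': 93, 'b': 62}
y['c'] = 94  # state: {'level': 9, 'age': 1, 'x': 93, 'b': 62, 'c': 94}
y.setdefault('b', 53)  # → 62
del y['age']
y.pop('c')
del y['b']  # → {'level': 9, 'x': 93}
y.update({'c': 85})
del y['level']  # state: {'x': 93, 'c': 85}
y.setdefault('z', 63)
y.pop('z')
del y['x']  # {'c': 85}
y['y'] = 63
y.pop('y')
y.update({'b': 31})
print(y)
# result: {'c': 85, 'b': 31}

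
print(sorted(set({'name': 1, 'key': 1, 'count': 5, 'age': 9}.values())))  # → [1, 5, 9]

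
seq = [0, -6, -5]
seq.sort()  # [-6, -5, 0]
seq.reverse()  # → [0, -5, -6]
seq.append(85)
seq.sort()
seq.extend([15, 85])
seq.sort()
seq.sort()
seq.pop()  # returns 85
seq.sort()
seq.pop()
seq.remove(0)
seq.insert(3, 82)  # [-6, -5, 15, 82]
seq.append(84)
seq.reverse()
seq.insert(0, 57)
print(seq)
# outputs [57, 84, 82, 15, -5, -6]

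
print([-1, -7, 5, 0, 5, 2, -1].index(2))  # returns 5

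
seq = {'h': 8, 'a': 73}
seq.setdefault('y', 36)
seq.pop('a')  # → 73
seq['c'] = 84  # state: {'h': 8, 'y': 36, 'c': 84}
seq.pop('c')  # 84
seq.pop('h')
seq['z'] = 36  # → {'y': 36, 'z': 36}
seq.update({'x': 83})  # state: {'y': 36, 'z': 36, 'x': 83}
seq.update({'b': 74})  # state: {'y': 36, 'z': 36, 'x': 83, 'b': 74}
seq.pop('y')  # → 36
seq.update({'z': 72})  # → {'z': 72, 'x': 83, 'b': 74}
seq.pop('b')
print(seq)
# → {'z': 72, 'x': 83}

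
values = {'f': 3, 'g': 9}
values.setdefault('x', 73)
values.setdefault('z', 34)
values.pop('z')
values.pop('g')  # 9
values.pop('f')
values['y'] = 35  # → {'x': 73, 'y': 35}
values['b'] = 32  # {'x': 73, 'y': 35, 'b': 32}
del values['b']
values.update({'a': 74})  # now {'x': 73, 'y': 35, 'a': 74}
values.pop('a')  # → 74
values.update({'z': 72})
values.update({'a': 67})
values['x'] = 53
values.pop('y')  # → 35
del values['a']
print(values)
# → {'x': 53, 'z': 72}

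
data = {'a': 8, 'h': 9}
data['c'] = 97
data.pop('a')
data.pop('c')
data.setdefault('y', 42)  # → 42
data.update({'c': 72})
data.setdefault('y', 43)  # 42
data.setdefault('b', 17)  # 17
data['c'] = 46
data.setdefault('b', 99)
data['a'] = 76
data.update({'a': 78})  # {'h': 9, 'y': 42, 'c': 46, 'b': 17, 'a': 78}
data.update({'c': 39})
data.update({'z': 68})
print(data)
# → {'h': 9, 'y': 42, 'c': 39, 'b': 17, 'a': 78, 'z': 68}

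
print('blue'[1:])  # lue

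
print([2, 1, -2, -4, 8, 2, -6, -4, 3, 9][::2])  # [2, -2, 8, -6, 3]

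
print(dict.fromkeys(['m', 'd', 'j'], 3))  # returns {'m': 3, 'd': 3, 'j': 3}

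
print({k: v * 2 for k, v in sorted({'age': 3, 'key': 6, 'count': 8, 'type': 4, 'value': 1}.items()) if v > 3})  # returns {'count': 16, 'key': 12, 'type': 8}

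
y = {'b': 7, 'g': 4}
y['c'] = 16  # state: {'b': 7, 'g': 4, 'c': 16}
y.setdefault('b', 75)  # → 7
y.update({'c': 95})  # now {'b': 7, 'g': 4, 'c': 95}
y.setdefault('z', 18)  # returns 18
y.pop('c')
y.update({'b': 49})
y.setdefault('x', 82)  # 82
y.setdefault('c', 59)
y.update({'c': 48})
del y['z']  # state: {'b': 49, 'g': 4, 'x': 82, 'c': 48}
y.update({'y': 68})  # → {'b': 49, 'g': 4, 'x': 82, 'c': 48, 'y': 68}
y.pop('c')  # 48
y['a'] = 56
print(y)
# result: {'b': 49, 'g': 4, 'x': 82, 'y': 68, 'a': 56}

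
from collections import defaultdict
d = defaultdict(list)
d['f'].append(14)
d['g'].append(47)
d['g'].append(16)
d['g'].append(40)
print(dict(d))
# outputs {'f': [14], 'g': [47, 16, 40]}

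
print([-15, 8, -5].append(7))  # None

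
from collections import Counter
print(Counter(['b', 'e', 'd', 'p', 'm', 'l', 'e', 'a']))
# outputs Counter({'e': 2, 'b': 1, 'd': 1, 'p': 1, 'm': 1, 'l': 1, 'a': 1})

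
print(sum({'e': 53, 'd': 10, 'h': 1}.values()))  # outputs 64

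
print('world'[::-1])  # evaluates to dlrow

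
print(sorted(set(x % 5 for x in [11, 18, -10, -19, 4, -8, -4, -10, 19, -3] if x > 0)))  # [1, 3, 4]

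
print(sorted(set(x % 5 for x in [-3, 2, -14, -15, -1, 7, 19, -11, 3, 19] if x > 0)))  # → [2, 3, 4]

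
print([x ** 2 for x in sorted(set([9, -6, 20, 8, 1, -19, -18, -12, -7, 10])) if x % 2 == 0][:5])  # [324, 144, 36, 64, 100]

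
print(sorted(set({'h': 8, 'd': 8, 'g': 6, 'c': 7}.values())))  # [6, 7, 8]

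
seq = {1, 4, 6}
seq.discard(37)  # {1, 4, 6}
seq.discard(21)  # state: {1, 4, 6}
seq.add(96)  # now {1, 4, 6, 96}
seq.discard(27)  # {1, 4, 6, 96}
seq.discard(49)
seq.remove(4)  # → {1, 6, 96}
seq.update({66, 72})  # {1, 6, 66, 72, 96}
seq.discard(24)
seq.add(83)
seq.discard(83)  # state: {1, 6, 66, 72, 96}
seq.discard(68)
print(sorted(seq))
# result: [1, 6, 66, 72, 96]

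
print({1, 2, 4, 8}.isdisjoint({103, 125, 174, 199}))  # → True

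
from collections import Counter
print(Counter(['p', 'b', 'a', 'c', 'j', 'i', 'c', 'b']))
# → Counter({'b': 2, 'c': 2, 'p': 1, 'a': 1, 'j': 1, 'i': 1})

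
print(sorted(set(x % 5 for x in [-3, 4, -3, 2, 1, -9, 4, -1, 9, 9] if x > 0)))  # [1, 2, 4]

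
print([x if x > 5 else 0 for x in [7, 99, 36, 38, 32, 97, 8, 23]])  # [7, 99, 36, 38, 32, 97, 8, 23]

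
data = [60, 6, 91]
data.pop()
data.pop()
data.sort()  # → [60]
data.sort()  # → [60]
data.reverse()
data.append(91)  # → [60, 91]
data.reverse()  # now [91, 60]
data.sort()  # [60, 91]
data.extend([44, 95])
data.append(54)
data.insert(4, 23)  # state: [60, 91, 44, 95, 23, 54]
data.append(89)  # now [60, 91, 44, 95, 23, 54, 89]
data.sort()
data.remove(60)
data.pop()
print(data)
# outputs [23, 44, 54, 89, 91]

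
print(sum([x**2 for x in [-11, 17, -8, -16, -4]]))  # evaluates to 746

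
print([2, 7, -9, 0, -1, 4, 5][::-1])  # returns [5, 4, -1, 0, -9, 7, 2]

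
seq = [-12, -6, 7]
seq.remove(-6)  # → [-12, 7]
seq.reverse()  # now [7, -12]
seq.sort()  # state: [-12, 7]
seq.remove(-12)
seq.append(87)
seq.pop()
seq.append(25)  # [7, 25]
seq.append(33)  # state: [7, 25, 33]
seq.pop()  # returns 33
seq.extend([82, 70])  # [7, 25, 82, 70]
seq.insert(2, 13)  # [7, 25, 13, 82, 70]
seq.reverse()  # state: [70, 82, 13, 25, 7]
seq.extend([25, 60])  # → [70, 82, 13, 25, 7, 25, 60]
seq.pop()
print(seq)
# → [70, 82, 13, 25, 7, 25]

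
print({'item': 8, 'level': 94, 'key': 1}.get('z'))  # None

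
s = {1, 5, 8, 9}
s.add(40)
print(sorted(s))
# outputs [1, 5, 8, 9, 40]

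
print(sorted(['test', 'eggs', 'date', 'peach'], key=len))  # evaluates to ['test', 'eggs', 'date', 'peach']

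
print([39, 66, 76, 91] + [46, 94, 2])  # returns [39, 66, 76, 91, 46, 94, 2]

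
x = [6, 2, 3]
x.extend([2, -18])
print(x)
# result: [6, 2, 3, 2, -18]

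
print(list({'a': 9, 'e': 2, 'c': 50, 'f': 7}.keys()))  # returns ['a', 'e', 'c', 'f']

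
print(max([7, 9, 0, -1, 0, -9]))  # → 9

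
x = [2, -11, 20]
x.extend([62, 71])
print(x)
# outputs [2, -11, 20, 62, 71]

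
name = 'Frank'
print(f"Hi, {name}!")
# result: Hi, Frank!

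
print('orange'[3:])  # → nge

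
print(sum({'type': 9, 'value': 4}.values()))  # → 13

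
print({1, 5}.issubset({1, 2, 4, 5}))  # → True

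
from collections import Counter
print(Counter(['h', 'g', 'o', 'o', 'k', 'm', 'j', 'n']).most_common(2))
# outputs [('o', 2), ('h', 1)]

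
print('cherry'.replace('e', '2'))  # ch2rry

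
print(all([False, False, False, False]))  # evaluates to False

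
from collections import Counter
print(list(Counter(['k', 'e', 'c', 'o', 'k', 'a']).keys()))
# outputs ['k', 'e', 'c', 'o', 'a']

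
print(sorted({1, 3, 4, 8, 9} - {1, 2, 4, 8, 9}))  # [3]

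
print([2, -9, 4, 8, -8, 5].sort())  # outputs None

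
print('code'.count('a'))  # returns 0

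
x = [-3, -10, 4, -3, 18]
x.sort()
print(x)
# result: [-10, -3, -3, 4, 18]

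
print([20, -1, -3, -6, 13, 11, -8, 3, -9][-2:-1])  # [3]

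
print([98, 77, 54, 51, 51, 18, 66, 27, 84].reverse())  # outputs None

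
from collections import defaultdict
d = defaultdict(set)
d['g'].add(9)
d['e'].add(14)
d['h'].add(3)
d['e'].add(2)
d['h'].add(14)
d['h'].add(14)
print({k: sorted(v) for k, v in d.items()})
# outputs {'g': [9], 'e': [2, 14], 'h': [3, 14]}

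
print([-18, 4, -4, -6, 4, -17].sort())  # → None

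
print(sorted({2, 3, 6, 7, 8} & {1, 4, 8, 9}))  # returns [8]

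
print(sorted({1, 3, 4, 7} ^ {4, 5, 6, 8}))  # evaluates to [1, 3, 5, 6, 7, 8]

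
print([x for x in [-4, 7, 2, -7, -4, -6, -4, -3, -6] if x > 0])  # [7, 2]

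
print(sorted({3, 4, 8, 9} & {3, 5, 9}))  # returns [3, 9]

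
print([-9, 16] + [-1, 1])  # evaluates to [-9, 16, -1, 1]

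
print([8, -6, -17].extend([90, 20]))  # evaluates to None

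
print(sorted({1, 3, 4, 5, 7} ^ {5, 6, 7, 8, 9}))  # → [1, 3, 4, 6, 8, 9]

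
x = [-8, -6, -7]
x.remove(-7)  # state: [-8, -6]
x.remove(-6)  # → [-8]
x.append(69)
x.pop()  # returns 69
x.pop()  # -8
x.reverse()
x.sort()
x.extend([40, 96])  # [40, 96]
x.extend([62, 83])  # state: [40, 96, 62, 83]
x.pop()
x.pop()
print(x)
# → [40, 96]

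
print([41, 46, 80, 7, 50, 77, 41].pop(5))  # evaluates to 77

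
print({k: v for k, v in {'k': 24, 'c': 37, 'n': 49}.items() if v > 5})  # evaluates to {'k': 24, 'c': 37, 'n': 49}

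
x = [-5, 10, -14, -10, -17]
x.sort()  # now [-17, -14, -10, -5, 10]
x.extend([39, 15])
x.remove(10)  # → [-17, -14, -10, -5, 39, 15]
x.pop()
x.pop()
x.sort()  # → [-17, -14, -10, -5]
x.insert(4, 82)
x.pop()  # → 82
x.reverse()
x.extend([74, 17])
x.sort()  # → [-17, -14, -10, -5, 17, 74]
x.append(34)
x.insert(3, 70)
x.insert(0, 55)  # [55, -17, -14, -10, 70, -5, 17, 74, 34]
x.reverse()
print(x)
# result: [34, 74, 17, -5, 70, -10, -14, -17, 55]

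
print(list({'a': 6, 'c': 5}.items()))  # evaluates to [('a', 6), ('c', 5)]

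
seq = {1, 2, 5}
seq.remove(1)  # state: {2, 5}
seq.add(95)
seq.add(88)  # {2, 5, 88, 95}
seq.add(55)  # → {2, 5, 55, 88, 95}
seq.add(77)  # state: {2, 5, 55, 77, 88, 95}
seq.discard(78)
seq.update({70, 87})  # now {2, 5, 55, 70, 77, 87, 88, 95}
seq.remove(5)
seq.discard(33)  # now {2, 55, 70, 77, 87, 88, 95}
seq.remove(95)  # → {2, 55, 70, 77, 87, 88}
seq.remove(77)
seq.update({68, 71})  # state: {2, 55, 68, 70, 71, 87, 88}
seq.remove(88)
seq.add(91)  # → {2, 55, 68, 70, 71, 87, 91}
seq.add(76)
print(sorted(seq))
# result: [2, 55, 68, 70, 71, 76, 87, 91]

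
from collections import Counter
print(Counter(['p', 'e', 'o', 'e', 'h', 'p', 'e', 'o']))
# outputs Counter({'e': 3, 'p': 2, 'o': 2, 'h': 1})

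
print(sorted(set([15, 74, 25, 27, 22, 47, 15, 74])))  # [15, 22, 25, 27, 47, 74]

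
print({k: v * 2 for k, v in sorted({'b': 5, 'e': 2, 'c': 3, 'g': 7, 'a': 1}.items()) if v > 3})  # {'b': 10, 'g': 14}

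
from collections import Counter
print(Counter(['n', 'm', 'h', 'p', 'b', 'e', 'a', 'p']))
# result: Counter({'p': 2, 'n': 1, 'm': 1, 'h': 1, 'b': 1, 'e': 1, 'a': 1})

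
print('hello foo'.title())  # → Hello Foo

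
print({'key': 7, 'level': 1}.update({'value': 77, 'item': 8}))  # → None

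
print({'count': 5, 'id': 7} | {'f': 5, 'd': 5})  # {'count': 5, 'id': 7, 'f': 5, 'd': 5}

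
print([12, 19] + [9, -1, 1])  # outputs [12, 19, 9, -1, 1]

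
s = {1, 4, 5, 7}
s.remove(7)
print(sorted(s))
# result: [1, 4, 5]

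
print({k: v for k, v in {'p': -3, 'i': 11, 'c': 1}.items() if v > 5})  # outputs {'i': 11}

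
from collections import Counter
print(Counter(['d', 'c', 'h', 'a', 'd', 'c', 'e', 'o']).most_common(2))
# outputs [('d', 2), ('c', 2)]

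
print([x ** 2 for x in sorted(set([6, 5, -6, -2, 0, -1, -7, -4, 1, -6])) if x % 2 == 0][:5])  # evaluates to [36, 16, 4, 0, 36]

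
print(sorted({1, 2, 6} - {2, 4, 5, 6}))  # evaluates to [1]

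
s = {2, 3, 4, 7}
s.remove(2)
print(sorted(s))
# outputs [3, 4, 7]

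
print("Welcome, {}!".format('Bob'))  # Welcome, Bob!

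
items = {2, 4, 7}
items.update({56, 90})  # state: {2, 4, 7, 56, 90}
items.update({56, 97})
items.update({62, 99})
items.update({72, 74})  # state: {2, 4, 7, 56, 62, 72, 74, 90, 97, 99}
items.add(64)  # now {2, 4, 7, 56, 62, 64, 72, 74, 90, 97, 99}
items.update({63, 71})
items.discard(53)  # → {2, 4, 7, 56, 62, 63, 64, 71, 72, 74, 90, 97, 99}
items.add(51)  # {2, 4, 7, 51, 56, 62, 63, 64, 71, 72, 74, 90, 97, 99}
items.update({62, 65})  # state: {2, 4, 7, 51, 56, 62, 63, 64, 65, 71, 72, 74, 90, 97, 99}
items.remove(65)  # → {2, 4, 7, 51, 56, 62, 63, 64, 71, 72, 74, 90, 97, 99}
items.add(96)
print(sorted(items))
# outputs [2, 4, 7, 51, 56, 62, 63, 64, 71, 72, 74, 90, 96, 97, 99]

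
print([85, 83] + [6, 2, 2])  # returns [85, 83, 6, 2, 2]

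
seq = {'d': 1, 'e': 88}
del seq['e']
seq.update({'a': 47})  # {'d': 1, 'a': 47}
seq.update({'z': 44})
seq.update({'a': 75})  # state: {'d': 1, 'a': 75, 'z': 44}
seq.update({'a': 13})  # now {'d': 1, 'a': 13, 'z': 44}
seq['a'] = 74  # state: {'d': 1, 'a': 74, 'z': 44}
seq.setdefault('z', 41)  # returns 44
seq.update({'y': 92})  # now {'d': 1, 'a': 74, 'z': 44, 'y': 92}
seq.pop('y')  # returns 92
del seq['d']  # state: {'a': 74, 'z': 44}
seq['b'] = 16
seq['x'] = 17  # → {'a': 74, 'z': 44, 'b': 16, 'x': 17}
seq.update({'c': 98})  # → {'a': 74, 'z': 44, 'b': 16, 'x': 17, 'c': 98}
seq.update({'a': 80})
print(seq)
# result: {'a': 80, 'z': 44, 'b': 16, 'x': 17, 'c': 98}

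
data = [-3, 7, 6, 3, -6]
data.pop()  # -6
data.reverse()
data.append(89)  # [3, 6, 7, -3, 89]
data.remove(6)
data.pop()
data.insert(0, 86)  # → [86, 3, 7, -3]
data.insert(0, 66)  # [66, 86, 3, 7, -3]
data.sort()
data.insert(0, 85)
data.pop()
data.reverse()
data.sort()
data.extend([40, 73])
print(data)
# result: [-3, 3, 7, 66, 85, 40, 73]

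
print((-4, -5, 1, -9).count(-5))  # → 1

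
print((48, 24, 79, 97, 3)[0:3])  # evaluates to (48, 24, 79)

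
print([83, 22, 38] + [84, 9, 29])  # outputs [83, 22, 38, 84, 9, 29]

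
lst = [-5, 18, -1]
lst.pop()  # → -1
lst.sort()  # [-5, 18]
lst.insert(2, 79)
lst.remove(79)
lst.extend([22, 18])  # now [-5, 18, 22, 18]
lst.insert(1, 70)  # [-5, 70, 18, 22, 18]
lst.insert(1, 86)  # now [-5, 86, 70, 18, 22, 18]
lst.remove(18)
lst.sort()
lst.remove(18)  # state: [-5, 22, 70, 86]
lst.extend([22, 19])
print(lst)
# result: [-5, 22, 70, 86, 22, 19]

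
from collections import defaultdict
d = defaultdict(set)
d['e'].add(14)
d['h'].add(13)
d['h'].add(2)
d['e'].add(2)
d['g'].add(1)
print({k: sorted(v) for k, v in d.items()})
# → {'e': [2, 14], 'h': [2, 13], 'g': [1]}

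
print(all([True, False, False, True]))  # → False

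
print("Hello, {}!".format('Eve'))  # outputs Hello, Eve!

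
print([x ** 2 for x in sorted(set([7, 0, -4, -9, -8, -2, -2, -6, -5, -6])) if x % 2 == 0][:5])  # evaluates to [64, 36, 16, 4, 0]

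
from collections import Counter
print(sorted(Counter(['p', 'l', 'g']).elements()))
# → ['g', 'l', 'p']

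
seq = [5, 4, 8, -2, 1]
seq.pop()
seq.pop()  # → -2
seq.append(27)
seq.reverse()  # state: [27, 8, 4, 5]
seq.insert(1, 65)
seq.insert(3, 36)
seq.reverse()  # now [5, 4, 36, 8, 65, 27]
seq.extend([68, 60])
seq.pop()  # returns 60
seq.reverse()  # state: [68, 27, 65, 8, 36, 4, 5]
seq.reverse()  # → [5, 4, 36, 8, 65, 27, 68]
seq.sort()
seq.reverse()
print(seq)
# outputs [68, 65, 36, 27, 8, 5, 4]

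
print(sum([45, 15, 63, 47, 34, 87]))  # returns 291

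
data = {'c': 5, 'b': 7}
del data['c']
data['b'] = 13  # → {'b': 13}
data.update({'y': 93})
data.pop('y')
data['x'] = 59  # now {'b': 13, 'x': 59}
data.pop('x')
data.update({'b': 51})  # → {'b': 51}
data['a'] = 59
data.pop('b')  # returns 51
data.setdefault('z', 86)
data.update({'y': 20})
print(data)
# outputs {'a': 59, 'z': 86, 'y': 20}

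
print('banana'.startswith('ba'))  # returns True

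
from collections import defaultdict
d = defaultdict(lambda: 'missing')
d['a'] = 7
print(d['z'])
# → missing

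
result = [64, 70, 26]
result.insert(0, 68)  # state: [68, 64, 70, 26]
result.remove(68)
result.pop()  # 26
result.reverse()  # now [70, 64]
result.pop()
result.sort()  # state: [70]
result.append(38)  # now [70, 38]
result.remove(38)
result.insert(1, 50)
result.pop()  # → 50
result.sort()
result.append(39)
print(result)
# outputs [70, 39]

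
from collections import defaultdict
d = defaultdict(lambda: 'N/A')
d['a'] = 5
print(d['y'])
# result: N/A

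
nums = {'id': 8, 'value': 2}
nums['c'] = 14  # {'id': 8, 'value': 2, 'c': 14}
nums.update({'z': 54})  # {'id': 8, 'value': 2, 'c': 14, 'z': 54}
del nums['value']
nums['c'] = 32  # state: {'id': 8, 'c': 32, 'z': 54}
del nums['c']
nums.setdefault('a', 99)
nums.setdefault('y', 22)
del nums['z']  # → {'id': 8, 'a': 99, 'y': 22}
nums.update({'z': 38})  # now {'id': 8, 'a': 99, 'y': 22, 'z': 38}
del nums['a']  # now {'id': 8, 'y': 22, 'z': 38}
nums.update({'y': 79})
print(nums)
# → {'id': 8, 'y': 79, 'z': 38}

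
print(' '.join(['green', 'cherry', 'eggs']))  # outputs green cherry eggs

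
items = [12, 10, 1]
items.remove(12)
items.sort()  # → [1, 10]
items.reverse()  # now [10, 1]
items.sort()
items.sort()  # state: [1, 10]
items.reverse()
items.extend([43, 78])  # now [10, 1, 43, 78]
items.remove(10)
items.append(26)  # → [1, 43, 78, 26]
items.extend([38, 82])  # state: [1, 43, 78, 26, 38, 82]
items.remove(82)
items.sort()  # [1, 26, 38, 43, 78]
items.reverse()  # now [78, 43, 38, 26, 1]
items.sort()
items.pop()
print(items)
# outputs [1, 26, 38, 43]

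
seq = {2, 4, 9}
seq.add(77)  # {2, 4, 9, 77}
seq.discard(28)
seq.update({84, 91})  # {2, 4, 9, 77, 84, 91}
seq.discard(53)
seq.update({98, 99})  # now {2, 4, 9, 77, 84, 91, 98, 99}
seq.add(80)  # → {2, 4, 9, 77, 80, 84, 91, 98, 99}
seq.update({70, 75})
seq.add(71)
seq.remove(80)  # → {2, 4, 9, 70, 71, 75, 77, 84, 91, 98, 99}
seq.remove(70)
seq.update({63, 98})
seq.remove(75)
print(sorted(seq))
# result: [2, 4, 9, 63, 71, 77, 84, 91, 98, 99]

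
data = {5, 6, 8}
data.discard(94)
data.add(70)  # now {5, 6, 8, 70}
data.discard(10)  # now {5, 6, 8, 70}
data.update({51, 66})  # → {5, 6, 8, 51, 66, 70}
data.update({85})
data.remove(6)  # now {5, 8, 51, 66, 70, 85}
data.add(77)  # {5, 8, 51, 66, 70, 77, 85}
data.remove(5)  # {8, 51, 66, 70, 77, 85}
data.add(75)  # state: {8, 51, 66, 70, 75, 77, 85}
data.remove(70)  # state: {8, 51, 66, 75, 77, 85}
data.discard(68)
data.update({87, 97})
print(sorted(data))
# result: [8, 51, 66, 75, 77, 85, 87, 97]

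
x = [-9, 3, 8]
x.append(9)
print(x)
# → [-9, 3, 8, 9]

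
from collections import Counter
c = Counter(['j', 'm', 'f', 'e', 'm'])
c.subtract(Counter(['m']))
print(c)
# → Counter({'j': 1, 'm': 1, 'f': 1, 'e': 1})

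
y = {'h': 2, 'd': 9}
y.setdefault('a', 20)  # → 20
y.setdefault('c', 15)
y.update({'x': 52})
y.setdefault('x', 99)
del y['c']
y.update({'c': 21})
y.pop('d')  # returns 9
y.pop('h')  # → 2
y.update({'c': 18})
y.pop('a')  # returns 20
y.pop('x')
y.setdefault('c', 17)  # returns 18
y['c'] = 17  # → {'c': 17}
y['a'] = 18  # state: {'c': 17, 'a': 18}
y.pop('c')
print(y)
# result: {'a': 18}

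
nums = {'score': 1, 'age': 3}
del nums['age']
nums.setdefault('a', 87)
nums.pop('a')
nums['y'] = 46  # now {'score': 1, 'y': 46}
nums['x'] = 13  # {'score': 1, 'y': 46, 'x': 13}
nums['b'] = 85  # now {'score': 1, 'y': 46, 'x': 13, 'b': 85}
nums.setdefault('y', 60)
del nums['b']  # {'score': 1, 'y': 46, 'x': 13}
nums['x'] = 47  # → {'score': 1, 'y': 46, 'x': 47}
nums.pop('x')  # 47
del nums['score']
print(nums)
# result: {'y': 46}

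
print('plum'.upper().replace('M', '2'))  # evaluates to PLU2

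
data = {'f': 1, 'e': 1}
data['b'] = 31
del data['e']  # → {'f': 1, 'b': 31}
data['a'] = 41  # {'f': 1, 'b': 31, 'a': 41}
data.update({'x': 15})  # {'f': 1, 'b': 31, 'a': 41, 'x': 15}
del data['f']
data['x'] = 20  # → {'b': 31, 'a': 41, 'x': 20}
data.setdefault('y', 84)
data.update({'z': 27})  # {'b': 31, 'a': 41, 'x': 20, 'y': 84, 'z': 27}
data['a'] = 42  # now {'b': 31, 'a': 42, 'x': 20, 'y': 84, 'z': 27}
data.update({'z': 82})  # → {'b': 31, 'a': 42, 'x': 20, 'y': 84, 'z': 82}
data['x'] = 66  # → {'b': 31, 'a': 42, 'x': 66, 'y': 84, 'z': 82}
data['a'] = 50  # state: {'b': 31, 'a': 50, 'x': 66, 'y': 84, 'z': 82}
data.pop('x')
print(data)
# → {'b': 31, 'a': 50, 'y': 84, 'z': 82}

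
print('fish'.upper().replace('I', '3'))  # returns F3SH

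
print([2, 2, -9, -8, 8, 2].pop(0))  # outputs 2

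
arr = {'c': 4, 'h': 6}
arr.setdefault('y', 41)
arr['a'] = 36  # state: {'c': 4, 'h': 6, 'y': 41, 'a': 36}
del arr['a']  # {'c': 4, 'h': 6, 'y': 41}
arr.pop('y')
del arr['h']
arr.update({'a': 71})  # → {'c': 4, 'a': 71}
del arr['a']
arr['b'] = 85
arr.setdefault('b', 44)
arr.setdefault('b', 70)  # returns 85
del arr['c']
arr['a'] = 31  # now {'b': 85, 'a': 31}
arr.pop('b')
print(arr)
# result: {'a': 31}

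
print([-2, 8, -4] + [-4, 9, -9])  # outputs [-2, 8, -4, -4, 9, -9]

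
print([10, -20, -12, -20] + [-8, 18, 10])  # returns [10, -20, -12, -20, -8, 18, 10]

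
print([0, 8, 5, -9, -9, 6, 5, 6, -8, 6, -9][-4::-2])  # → [6, 6, -9, 8]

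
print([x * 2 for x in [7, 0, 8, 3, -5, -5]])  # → [14, 0, 16, 6, -10, -10]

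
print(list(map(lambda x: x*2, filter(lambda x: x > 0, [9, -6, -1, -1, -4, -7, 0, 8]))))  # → [18, 16]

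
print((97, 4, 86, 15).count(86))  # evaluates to 1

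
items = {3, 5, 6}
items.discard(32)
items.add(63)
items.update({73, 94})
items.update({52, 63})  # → {3, 5, 6, 52, 63, 73, 94}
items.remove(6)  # {3, 5, 52, 63, 73, 94}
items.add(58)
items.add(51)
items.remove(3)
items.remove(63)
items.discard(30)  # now {5, 51, 52, 58, 73, 94}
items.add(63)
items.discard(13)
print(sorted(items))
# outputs [5, 51, 52, 58, 63, 73, 94]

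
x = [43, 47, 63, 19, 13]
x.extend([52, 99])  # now [43, 47, 63, 19, 13, 52, 99]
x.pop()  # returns 99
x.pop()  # 52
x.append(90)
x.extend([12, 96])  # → [43, 47, 63, 19, 13, 90, 12, 96]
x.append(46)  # [43, 47, 63, 19, 13, 90, 12, 96, 46]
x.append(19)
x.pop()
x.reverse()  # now [46, 96, 12, 90, 13, 19, 63, 47, 43]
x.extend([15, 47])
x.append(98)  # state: [46, 96, 12, 90, 13, 19, 63, 47, 43, 15, 47, 98]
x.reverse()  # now [98, 47, 15, 43, 47, 63, 19, 13, 90, 12, 96, 46]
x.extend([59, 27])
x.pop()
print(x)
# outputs [98, 47, 15, 43, 47, 63, 19, 13, 90, 12, 96, 46, 59]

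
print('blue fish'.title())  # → Blue Fish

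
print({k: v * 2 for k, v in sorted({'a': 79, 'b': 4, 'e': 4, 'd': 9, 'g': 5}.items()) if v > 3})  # {'a': 158, 'b': 8, 'd': 18, 'e': 8, 'g': 10}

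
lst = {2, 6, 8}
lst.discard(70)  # {2, 6, 8}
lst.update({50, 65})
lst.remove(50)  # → {2, 6, 8, 65}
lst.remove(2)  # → {6, 8, 65}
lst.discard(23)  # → {6, 8, 65}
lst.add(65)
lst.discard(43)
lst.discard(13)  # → {6, 8, 65}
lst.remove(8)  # {6, 65}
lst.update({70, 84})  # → {6, 65, 70, 84}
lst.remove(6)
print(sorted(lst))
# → [65, 70, 84]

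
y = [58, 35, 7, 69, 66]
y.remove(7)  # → [58, 35, 69, 66]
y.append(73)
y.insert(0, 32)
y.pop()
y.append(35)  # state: [32, 58, 35, 69, 66, 35]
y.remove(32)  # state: [58, 35, 69, 66, 35]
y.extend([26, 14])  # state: [58, 35, 69, 66, 35, 26, 14]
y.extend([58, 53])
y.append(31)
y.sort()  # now [14, 26, 31, 35, 35, 53, 58, 58, 66, 69]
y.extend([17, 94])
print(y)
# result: [14, 26, 31, 35, 35, 53, 58, 58, 66, 69, 17, 94]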